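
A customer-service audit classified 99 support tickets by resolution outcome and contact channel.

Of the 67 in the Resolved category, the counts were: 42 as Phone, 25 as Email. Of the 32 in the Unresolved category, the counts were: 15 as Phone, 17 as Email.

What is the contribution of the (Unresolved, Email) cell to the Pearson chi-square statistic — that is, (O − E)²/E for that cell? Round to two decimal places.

Row total (Unresolved) = 32; column total (Email) = 42; N = 99.
Expected count E = 32 × 42 / 99 = 13.576.
Contribution = (O − E)²/E = (17 − 13.576)² / 13.576 = 0.86.

0.86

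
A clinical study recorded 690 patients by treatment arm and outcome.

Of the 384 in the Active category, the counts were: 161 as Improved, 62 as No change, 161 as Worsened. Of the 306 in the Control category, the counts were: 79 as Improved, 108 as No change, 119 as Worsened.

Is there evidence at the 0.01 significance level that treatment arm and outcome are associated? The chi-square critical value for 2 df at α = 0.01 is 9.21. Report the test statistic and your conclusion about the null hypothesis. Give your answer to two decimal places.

Row totals: 384, 306. Column totals: 240, 170, 280. Grand total N = 690.
Expected counts (row total × column total / N):
  Active, Improved: 384×240/690 = 133.565
  Active, No change: 384×170/690 = 94.609
  Active, Worsened: 384×280/690 = 155.826
  Control, Improved: 306×240/690 = 106.435
  Control, No change: 306×170/690 = 75.391
  Control, Worsened: 306×280/690 = 124.174
Contributions (O − E)²/E:
  (161 − 133.565)²/133.565 = 5.6353
  (62 − 94.609)²/94.609 = 11.2394
  (161 − 155.826)²/155.826 = 0.1718
  (79 − 106.435)²/106.435 = 7.0717
  (108 − 75.391)²/75.391 = 14.1044
  (119 − 124.174)²/124.174 = 0.2156
χ² = 5.6353 + 11.2394 + 0.1718 + 7.0717 + 14.1044 + 0.2156 = 38.44
df = (2−1)(3−1) = 2. Since 38.44 > 9.21, reject the null hypothesis of independence at α = 0.01.

38.44; reject H₀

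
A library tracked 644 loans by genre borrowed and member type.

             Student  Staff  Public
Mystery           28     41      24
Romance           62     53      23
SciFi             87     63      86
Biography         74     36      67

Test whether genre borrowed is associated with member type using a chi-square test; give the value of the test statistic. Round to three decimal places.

Row totals: 93, 138, 236, 177. Column totals: 251, 193, 200. Grand total N = 644.
Expected counts (row total × column total / N):
  Mystery, Student: 93×251/644 = 36.2469
  Mystery, Staff: 93×193/644 = 27.8711
  Mystery, Public: 93×200/644 = 28.8820
  Romance, Student: 138×251/644 = 53.7857
  Romance, Staff: 138×193/644 = 41.3571
  Romance, Public: 138×200/644 = 42.8571
  SciFi, Student: 236×251/644 = 91.9814
  SciFi, Staff: 236×193/644 = 70.7267
  SciFi, Public: 236×200/644 = 73.2919
  Biography, Student: 177×251/644 = 68.9860
  Biography, Staff: 177×193/644 = 53.0450
  Biography, Public: 177×200/644 = 54.9689
Contributions (O − E)²/E:
  (28 − 36.2469)²/36.2469 = 1.8763
  (41 − 27.8711)²/27.8711 = 6.1845
  (24 − 28.8820)²/28.8820 = 0.8252
  (62 − 53.7857)²/53.7857 = 1.2545
  (53 − 41.3571)²/41.3571 = 3.2777
  (23 − 42.8571)²/42.8571 = 9.2004
  (87 − 91.9814)²/91.9814 = 0.2698
  (63 − 70.7267)²/70.7267 = 0.8441
  (86 − 73.2919)²/73.2919 = 2.2035
  (74 − 68.9860)²/68.9860 = 0.3644
  (36 − 53.0450)²/53.0450 = 5.4771
  (67 − 54.9689)²/54.9689 = 2.6333
χ² = 1.8763 + 6.1845 + 0.8252 + 1.2545 + 3.2777 + 9.2004 + 0.2698 + 0.8441 + 2.2035 + 0.3644 + 5.4771 + 2.6333 = 34.411

34.411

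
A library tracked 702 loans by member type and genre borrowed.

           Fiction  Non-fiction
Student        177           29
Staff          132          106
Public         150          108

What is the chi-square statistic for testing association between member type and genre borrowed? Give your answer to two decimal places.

54.73

Row totals: 206, 238, 258. Column totals: 459, 243. Grand total N = 702.
Expected counts (row total × column total / N):
  Student, Fiction: 206×459/702 = 134.692
  Student, Non-fiction: 206×243/702 = 71.308
  Staff, Fiction: 238×459/702 = 155.615
  Staff, Non-fiction: 238×243/702 = 82.385
  Public, Fiction: 258×459/702 = 168.692
  Public, Non-fiction: 258×243/702 = 89.308
Contributions (O − E)²/E:
  (177 − 134.692)²/134.692 = 13.2893
  (29 − 71.308)²/71.308 = 25.1019
  (132 − 155.615)²/155.615 = 3.5836
  (106 − 82.385)²/82.385 = 6.7691
  (150 − 168.692)²/168.692 = 2.0712
  (108 − 89.308)²/89.308 = 3.9122
χ² = 13.2893 + 25.1019 + 3.5836 + 6.7691 + 2.0712 + 3.9122 = 54.73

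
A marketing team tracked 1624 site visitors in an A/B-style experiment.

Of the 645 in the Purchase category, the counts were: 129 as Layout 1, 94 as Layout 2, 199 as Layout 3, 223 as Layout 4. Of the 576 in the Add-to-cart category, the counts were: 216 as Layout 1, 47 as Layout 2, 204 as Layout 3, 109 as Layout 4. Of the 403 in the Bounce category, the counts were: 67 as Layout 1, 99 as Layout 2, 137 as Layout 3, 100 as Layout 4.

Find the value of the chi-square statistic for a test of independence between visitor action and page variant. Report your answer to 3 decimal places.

126.755

Row totals: 645, 576, 403. Column totals: 412, 240, 540, 432. Grand total N = 1624.
Expected counts (row total × column total / N):
  Purchase, Layout 1: 645×412/1624 = 163.6330
  Purchase, Layout 2: 645×240/1624 = 95.3202
  Purchase, Layout 3: 645×540/1624 = 214.4704
  Purchase, Layout 4: 645×432/1624 = 171.5764
  Add-to-cart, Layout 1: 576×412/1624 = 146.1281
  Add-to-cart, Layout 2: 576×240/1624 = 85.1232
  Add-to-cart, Layout 3: 576×540/1624 = 191.5271
  Add-to-cart, Layout 4: 576×432/1624 = 153.2217
  Bounce, Layout 1: 403×412/1624 = 102.2389
  Bounce, Layout 2: 403×240/1624 = 59.5567
  Bounce, Layout 3: 403×540/1624 = 134.0025
  Bounce, Layout 4: 403×432/1624 = 107.2020
Contributions (O − E)²/E:
  (129 − 163.6330)²/163.6330 = 7.3301
  (94 − 95.3202)²/95.3202 = 0.0183
  (199 − 214.4704)²/214.4704 = 1.1159
  (223 − 171.5764)²/171.5764 = 15.4123
  (216 − 146.1281)²/146.1281 = 33.4096
  (47 − 85.1232)²/85.1232 = 17.0738
  (204 − 191.5271)²/191.5271 = 0.8123
  (109 − 153.2217)²/153.2217 = 12.7629
  (67 − 102.2389)²/102.2389 = 12.1459
  (99 − 59.5567)²/59.5567 = 26.1226
  (137 − 134.0025)²/134.0025 = 0.0671
  (100 − 107.2020)²/107.2020 = 0.4838
χ² = 7.3301 + 0.0183 + 1.1159 + 15.4123 + 33.4096 + 17.0738 + 0.8123 + 12.7629 + 12.1459 + 26.1226 + 0.0671 + 0.4838 = 126.755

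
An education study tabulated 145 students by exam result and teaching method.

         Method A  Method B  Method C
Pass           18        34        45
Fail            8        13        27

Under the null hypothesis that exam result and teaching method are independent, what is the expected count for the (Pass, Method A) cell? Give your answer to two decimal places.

Row total (Pass) = 97; column total (Method A) = 26; grand total N = 145.
Expected count = (row total × column total) / N = 97 × 26 / 145 = 17.39.

17.39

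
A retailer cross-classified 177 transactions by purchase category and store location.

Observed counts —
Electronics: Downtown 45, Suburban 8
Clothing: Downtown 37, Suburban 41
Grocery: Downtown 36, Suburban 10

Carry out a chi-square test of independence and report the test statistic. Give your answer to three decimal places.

23.697

Row totals: 53, 78, 46. Column totals: 118, 59. Grand total N = 177.
Expected counts (row total × column total / N):
  Electronics, Downtown: 53×118/177 = 35.3333
  Electronics, Suburban: 53×59/177 = 17.6667
  Clothing, Downtown: 78×118/177 = 52.0000
  Clothing, Suburban: 78×59/177 = 26.0000
  Grocery, Downtown: 46×118/177 = 30.6667
  Grocery, Suburban: 46×59/177 = 15.3333
Contributions (O − E)²/E:
  (45 − 35.3333)²/35.3333 = 2.6447
  (8 − 17.6667)²/17.6667 = 5.2893
  (37 − 52.0000)²/52.0000 = 4.3269
  (41 − 26.0000)²/26.0000 = 8.6538
  (36 − 30.6667)²/30.6667 = 0.9275
  (10 − 15.3333)²/15.3333 = 1.8551
χ² = 2.6447 + 5.2893 + 4.3269 + 8.6538 + 0.9275 + 1.8551 = 23.697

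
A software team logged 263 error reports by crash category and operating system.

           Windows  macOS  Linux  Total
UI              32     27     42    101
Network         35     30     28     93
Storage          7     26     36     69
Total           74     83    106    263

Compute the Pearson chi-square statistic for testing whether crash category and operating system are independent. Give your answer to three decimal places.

17.803

Grand total N = 263.
Expected counts (row total × column total / N):
  UI, Windows: 101×74/263 = 28.4183
  UI, macOS: 101×83/263 = 31.8745
  UI, Linux: 101×106/263 = 40.7072
  Network, Windows: 93×74/263 = 26.1673
  Network, macOS: 93×83/263 = 29.3498
  Network, Linux: 93×106/263 = 37.4829
  Storage, Windows: 69×74/263 = 19.4144
  Storage, macOS: 69×83/263 = 21.7757
  Storage, Linux: 69×106/263 = 27.8099
Contributions (O − E)²/E:
  (32 − 28.4183)²/28.4183 = 0.4514
  (27 − 31.8745)²/31.8745 = 0.7454
  (42 − 40.7072)²/40.7072 = 0.0411
  (35 − 26.1673)²/26.1673 = 2.9815
  (30 − 29.3498)²/29.3498 = 0.0144
  (28 − 37.4829)²/37.4829 = 2.3991
  (7 − 19.4144)²/19.4144 = 7.9383
  (26 − 21.7757)²/21.7757 = 0.8195
  (36 − 27.8099)²/27.8099 = 2.4120
χ² = 0.4514 + 0.7454 + 0.0411 + 2.9815 + 0.0144 + 2.3991 + 7.9383 + 0.8195 + 2.4120 = 17.803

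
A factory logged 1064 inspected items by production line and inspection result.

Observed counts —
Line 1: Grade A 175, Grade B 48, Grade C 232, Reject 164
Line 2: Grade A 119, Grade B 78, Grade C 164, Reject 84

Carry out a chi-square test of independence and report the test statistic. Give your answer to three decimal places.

Row totals: 619, 445. Column totals: 294, 126, 396, 248. Grand total N = 1064.
Expected counts (row total × column total / N):
  Line 1, Grade A: 619×294/1064 = 171.0395
  Line 1, Grade B: 619×126/1064 = 73.3026
  Line 1, Grade C: 619×396/1064 = 230.3797
  Line 1, Reject: 619×248/1064 = 144.2782
  Line 2, Grade A: 445×294/1064 = 122.9605
  Line 2, Grade B: 445×126/1064 = 52.6974
  Line 2, Grade C: 445×396/1064 = 165.6203
  Line 2, Reject: 445×248/1064 = 103.7218
Contributions (O − E)²/E:
  (175 − 171.0395)²/171.0395 = 0.0917
  (48 − 73.3026)²/73.3026 = 8.7340
  (232 − 230.3797)²/230.3797 = 0.0114
  (164 − 144.2782)²/144.2782 = 2.6958
  (119 − 122.9605)²/122.9605 = 0.1276
  (78 − 52.6974)²/52.6974 = 12.1490
  (164 − 165.6203)²/165.6203 = 0.0159
  (84 − 103.7218)²/103.7218 = 3.7499
χ² = 0.0917 + 8.7340 + 0.0114 + 2.6958 + 0.1276 + 12.1490 + 0.0159 + 3.7499 = 27.575

27.575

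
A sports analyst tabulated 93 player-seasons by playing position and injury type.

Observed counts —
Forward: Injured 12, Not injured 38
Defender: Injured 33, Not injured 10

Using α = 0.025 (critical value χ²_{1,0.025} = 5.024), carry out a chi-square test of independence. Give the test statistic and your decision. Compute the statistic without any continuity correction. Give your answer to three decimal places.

25.752; reject H₀

Row totals: 50, 43. Column totals: 45, 48. Grand total N = 93.
Expected counts (row total × column total / N):
  Forward, Injured: 50×45/93 = 24.1935
  Forward, Not injured: 50×48/93 = 25.8065
  Defender, Injured: 43×45/93 = 20.8065
  Defender, Not injured: 43×48/93 = 22.1935
Contributions (O − E)²/E:
  (12 − 24.1935)²/24.1935 = 6.1455
  (38 − 25.8065)²/25.8065 = 5.7614
  (33 − 20.8065)²/20.8065 = 7.1459
  (10 − 22.1935)²/22.1935 = 6.6993
χ² = 6.1455 + 5.7614 + 7.1459 + 6.6993 = 25.752
df = (2−1)(2−1) = 1. Since 25.752 > 5.024, reject the null hypothesis of independence at α = 0.025.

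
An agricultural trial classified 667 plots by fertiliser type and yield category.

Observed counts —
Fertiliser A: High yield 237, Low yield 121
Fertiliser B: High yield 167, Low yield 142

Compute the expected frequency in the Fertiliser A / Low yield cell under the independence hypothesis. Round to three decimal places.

Row total (Fertiliser A) = 358; column total (Low yield) = 263; grand total N = 667.
Expected count = (row total × column total) / N = 358 × 263 / 667 = 141.160.

141.160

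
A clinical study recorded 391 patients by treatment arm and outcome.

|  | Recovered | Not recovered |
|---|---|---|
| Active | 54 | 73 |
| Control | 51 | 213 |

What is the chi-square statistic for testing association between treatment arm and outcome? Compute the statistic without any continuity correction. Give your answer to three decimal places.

Row totals: 127, 264. Column totals: 105, 286. Grand total N = 391.
Expected counts (row total × column total / N):
  Active, Recovered: 127×105/391 = 34.1049
  Active, Not recovered: 127×286/391 = 92.8951
  Control, Recovered: 264×105/391 = 70.8951
  Control, Not recovered: 264×286/391 = 193.1049
Contributions (O − E)²/E:
  (54 − 34.1049)²/34.1049 = 11.6058
  (73 − 92.8951)²/92.8951 = 4.2609
  (51 − 70.8951)²/70.8951 = 5.5831
  (213 − 193.1049)²/193.1049 = 2.0497
χ² = 11.6058 + 4.2609 + 5.5831 + 2.0497 = 23.500

23.500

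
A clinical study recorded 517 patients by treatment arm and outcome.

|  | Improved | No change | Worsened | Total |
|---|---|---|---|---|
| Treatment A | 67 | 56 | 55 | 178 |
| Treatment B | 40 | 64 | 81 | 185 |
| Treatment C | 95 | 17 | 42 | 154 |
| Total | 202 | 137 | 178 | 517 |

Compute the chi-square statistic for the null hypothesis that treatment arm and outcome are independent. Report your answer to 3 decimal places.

Grand total N = 517.
Expected counts (row total × column total / N):
  Treatment A, Improved: 178×202/517 = 69.5474
  Treatment A, No change: 178×137/517 = 47.1683
  Treatment A, Worsened: 178×178/517 = 61.2843
  Treatment B, Improved: 185×202/517 = 72.2824
  Treatment B, No change: 185×137/517 = 49.0232
  Treatment B, Worsened: 185×178/517 = 63.6944
  Treatment C, Improved: 154×202/517 = 60.1702
  Treatment C, No change: 154×137/517 = 40.8085
  Treatment C, Worsened: 154×178/517 = 53.0213
Contributions (O − E)²/E:
  (67 − 69.5474)²/69.5474 = 0.0933
  (56 − 47.1683)²/47.1683 = 1.6536
  (55 − 61.2843)²/61.2843 = 0.6444
  (40 − 72.2824)²/72.2824 = 14.4178
  (64 − 49.0232)²/49.0232 = 4.5755
  (81 − 63.6944)²/63.6944 = 4.7019
  (95 − 60.1702)²/60.1702 = 20.1614
  (17 − 40.8085)²/40.8085 = 13.8904
  (42 − 53.0213)²/53.0213 = 2.2909
χ² = 0.0933 + 1.6536 + 0.6444 + 14.4178 + 4.5755 + 4.7019 + 20.1614 + 13.8904 + 2.2909 = 62.429

62.429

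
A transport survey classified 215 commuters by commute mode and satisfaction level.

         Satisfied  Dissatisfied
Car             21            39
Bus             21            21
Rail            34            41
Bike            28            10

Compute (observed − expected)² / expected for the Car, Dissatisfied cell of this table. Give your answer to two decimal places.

2.08

Row total (Car) = 60; column total (Dissatisfied) = 111; N = 215.
Expected count E = 60 × 111 / 215 = 30.977.
Contribution = (O − E)²/E = (39 − 30.977)² / 30.977 = 2.08.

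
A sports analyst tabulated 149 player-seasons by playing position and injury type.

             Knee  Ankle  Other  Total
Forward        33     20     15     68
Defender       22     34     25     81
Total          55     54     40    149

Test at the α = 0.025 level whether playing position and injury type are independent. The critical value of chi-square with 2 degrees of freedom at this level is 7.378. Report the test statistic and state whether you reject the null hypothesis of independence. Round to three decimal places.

Grand total N = 149.
Expected counts (row total × column total / N):
  Forward, Knee: 68×55/149 = 25.1007
  Forward, Ankle: 68×54/149 = 24.6443
  Forward, Other: 68×40/149 = 18.2550
  Defender, Knee: 81×55/149 = 29.8993
  Defender, Ankle: 81×54/149 = 29.3557
  Defender, Other: 81×40/149 = 21.7450
Contributions (O − E)²/E:
  (33 − 25.1007)²/25.1007 = 2.4859
  (20 − 24.6443)²/24.6443 = 0.8752
  (15 − 18.2550)²/18.2550 = 0.5804
  (22 − 29.8993)²/29.8993 = 2.0870
  (34 − 29.3557)²/29.3557 = 0.7348
  (25 − 21.7450)²/21.7450 = 0.4872
χ² = 2.4859 + 0.8752 + 0.5804 + 2.0870 + 0.7348 + 0.4872 = 7.251
df = (2−1)(3−1) = 2. Since 7.251 < 7.378, fail to reject the null hypothesis of independence at α = 0.025.

7.251; fail to reject H₀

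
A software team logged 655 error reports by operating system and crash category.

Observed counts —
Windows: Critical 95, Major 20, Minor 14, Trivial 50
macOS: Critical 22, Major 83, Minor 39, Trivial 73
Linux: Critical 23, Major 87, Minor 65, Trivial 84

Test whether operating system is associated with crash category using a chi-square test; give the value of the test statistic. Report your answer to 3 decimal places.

162.410

Row totals: 179, 217, 259. Column totals: 140, 190, 118, 207. Grand total N = 655.
Expected counts (row total × column total / N):
  Windows, Critical: 179×140/655 = 38.25954
  Windows, Major: 179×190/655 = 51.92366
  Windows, Minor: 179×118/655 = 32.24733
  Windows, Trivial: 179×207/655 = 56.56947
  macOS, Critical: 217×140/655 = 46.38168
  macOS, Major: 217×190/655 = 62.94656
  macOS, Minor: 217×118/655 = 39.09313
  macOS, Trivial: 217×207/655 = 68.57863
  Linux, Critical: 259×140/655 = 55.35878
  Linux, Major: 259×190/655 = 75.12977
  Linux, Minor: 259×118/655 = 46.65954
  Linux, Trivial: 259×207/655 = 81.85191
Contributions (O − E)²/E:
  (95 − 38.25954)²/38.25954 = 84.1484
  (20 − 51.92366)²/51.92366 = 19.6273
  (14 − 32.24733)²/32.24733 = 10.3254
  (50 − 56.56947)²/56.56947 = 0.7629
  (22 − 46.38168)²/46.38168 = 12.8168
  (83 − 62.94656)²/62.94656 = 6.3886
  (39 − 39.09313)²/39.09313 = 0.0002
  (73 − 68.57863)²/68.57863 = 0.2851
  (23 − 55.35878)²/55.35878 = 18.9146
  (87 − 75.12977)²/75.12977 = 1.8755
  (65 − 46.65954)²/46.65954 = 7.2091
  (84 − 81.85191)²/81.85191 = 0.0564
χ² = 84.1484 + 19.6273 + 10.3254 + 0.7629 + 12.8168 + 6.3886 + 0.0002 + 0.2851 + 18.9146 + 1.8755 + 7.2091 + 0.0564 = 162.410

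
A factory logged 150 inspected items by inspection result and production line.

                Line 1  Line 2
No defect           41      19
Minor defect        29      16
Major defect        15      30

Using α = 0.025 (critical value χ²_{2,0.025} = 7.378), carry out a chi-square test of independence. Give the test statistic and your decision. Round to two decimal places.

14.41; reject H₀

Row totals: 60, 45, 45. Column totals: 85, 65. Grand total N = 150.
Expected counts (row total × column total / N):
  No defect, Line 1: 60×85/150 = 34.000
  No defect, Line 2: 60×65/150 = 26.000
  Minor defect, Line 1: 45×85/150 = 25.500
  Minor defect, Line 2: 45×65/150 = 19.500
  Major defect, Line 1: 45×85/150 = 25.500
  Major defect, Line 2: 45×65/150 = 19.500
Contributions (O − E)²/E:
  (41 − 34.000)²/34.000 = 1.4412
  (19 − 26.000)²/26.000 = 1.8846
  (29 − 25.500)²/25.500 = 0.4804
  (16 − 19.500)²/19.500 = 0.6282
  (15 − 25.500)²/25.500 = 4.3235
  (30 − 19.500)²/19.500 = 5.6538
χ² = 1.4412 + 1.8846 + 0.4804 + 0.6282 + 4.3235 + 5.6538 = 14.41
df = (3−1)(2−1) = 2. Since 14.41 > 7.378, reject the null hypothesis of independence at α = 0.025.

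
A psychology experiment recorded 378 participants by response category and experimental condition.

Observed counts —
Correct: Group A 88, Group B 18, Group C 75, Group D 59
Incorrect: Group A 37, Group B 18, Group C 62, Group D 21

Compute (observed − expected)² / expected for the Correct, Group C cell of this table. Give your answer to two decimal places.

Row total (Correct) = 240; column total (Group C) = 137; N = 378.
Expected count E = 240 × 137 / 378 = 86.98413.
Contribution = (O − E)²/E = (75 − 86.98413)² / 86.98413 = 1.65.

1.65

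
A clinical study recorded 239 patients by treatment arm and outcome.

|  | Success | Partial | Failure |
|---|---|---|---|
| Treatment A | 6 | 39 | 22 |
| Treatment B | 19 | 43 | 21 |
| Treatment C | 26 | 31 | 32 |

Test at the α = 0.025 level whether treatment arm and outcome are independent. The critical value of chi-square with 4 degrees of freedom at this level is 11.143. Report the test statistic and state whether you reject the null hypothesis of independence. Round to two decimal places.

14.08; reject H₀

Row totals: 67, 83, 89. Column totals: 51, 113, 75. Grand total N = 239.
Expected counts (row total × column total / N):
  Treatment A, Success: 67×51/239 = 14.297
  Treatment A, Partial: 67×113/239 = 31.678
  Treatment A, Failure: 67×75/239 = 21.025
  Treatment B, Success: 83×51/239 = 17.711
  Treatment B, Partial: 83×113/239 = 39.243
  Treatment B, Failure: 83×75/239 = 26.046
  Treatment C, Success: 89×51/239 = 18.992
  Treatment C, Partial: 89×113/239 = 42.079
  Treatment C, Failure: 89×75/239 = 27.929
Contributions (O − E)²/E:
  (6 − 14.297)²/14.297 = 4.8150
  (39 − 31.678)²/31.678 = 1.6924
  (22 − 21.025)²/21.025 = 0.0452
  (19 − 17.711)²/17.711 = 0.0938
  (43 − 39.243)²/39.243 = 0.3597
  (21 − 26.046)²/26.046 = 0.9776
  (26 − 18.992)²/18.992 = 2.5859
  (31 − 42.079)²/42.079 = 2.9170
  (32 − 27.929)²/27.929 = 0.5934
χ² = 4.8150 + 1.6924 + 0.0452 + 0.0938 + 0.3597 + 0.9776 + 2.5859 + 2.9170 + 0.5934 = 14.08
df = (3−1)(3−1) = 4. Since 14.08 > 11.143, reject the null hypothesis of independence at α = 0.025.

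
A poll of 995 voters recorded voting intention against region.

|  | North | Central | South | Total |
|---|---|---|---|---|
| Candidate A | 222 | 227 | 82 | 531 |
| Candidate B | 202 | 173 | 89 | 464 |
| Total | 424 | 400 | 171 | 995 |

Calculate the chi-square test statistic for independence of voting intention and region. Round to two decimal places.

Grand total N = 995.
Expected counts (row total × column total / N):
  Candidate A, North: 531×424/995 = 226.275
  Candidate A, Central: 531×400/995 = 213.467
  Candidate A, South: 531×171/995 = 91.257
  Candidate B, North: 464×424/995 = 197.725
  Candidate B, Central: 464×400/995 = 186.533
  Candidate B, South: 464×171/995 = 79.743
Contributions (O − E)²/E:
  (222 − 226.275)²/226.275 = 0.0808
  (227 − 213.467)²/213.467 = 0.8579
  (82 − 91.257)²/91.257 = 0.9390
  (202 − 197.725)²/197.725 = 0.0924
  (173 − 186.533)²/186.533 = 0.9818
  (89 − 79.743)²/79.743 = 1.0746
χ² = 0.0808 + 0.8579 + 0.9390 + 0.0924 + 0.9818 + 1.0746 = 4.03

4.03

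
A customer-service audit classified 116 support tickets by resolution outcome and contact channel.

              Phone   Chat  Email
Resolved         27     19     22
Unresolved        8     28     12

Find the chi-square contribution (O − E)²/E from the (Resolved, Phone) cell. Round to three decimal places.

2.048

Row total (Resolved) = 68; column total (Phone) = 35; N = 116.
Expected count E = 68 × 35 / 116 = 20.5172.
Contribution = (O − E)²/E = (27 − 20.5172)² / 20.5172 = 2.048.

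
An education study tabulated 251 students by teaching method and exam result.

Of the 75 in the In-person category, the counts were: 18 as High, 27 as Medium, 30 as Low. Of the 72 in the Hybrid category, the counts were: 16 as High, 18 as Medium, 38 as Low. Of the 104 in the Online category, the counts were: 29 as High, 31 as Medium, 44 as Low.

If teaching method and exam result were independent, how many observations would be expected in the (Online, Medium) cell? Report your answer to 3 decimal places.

Row total (Online) = 104; column total (Medium) = 76; grand total N = 251.
Expected count = (row total × column total) / N = 104 × 76 / 251 = 31.490.

31.490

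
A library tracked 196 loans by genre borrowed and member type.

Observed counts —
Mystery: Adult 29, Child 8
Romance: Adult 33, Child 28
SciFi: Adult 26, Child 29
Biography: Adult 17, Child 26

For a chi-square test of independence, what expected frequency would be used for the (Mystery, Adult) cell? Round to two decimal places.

19.82

Row total (Mystery) = 37; column total (Adult) = 105; grand total N = 196.
Expected count = (row total × column total) / N = 37 × 105 / 196 = 19.82.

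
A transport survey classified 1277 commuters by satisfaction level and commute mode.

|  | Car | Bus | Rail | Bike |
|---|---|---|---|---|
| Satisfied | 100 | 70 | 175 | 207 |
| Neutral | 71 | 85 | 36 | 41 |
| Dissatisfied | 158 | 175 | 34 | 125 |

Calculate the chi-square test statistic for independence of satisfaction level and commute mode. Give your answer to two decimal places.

199.05

Row totals: 552, 233, 492. Column totals: 329, 330, 245, 373. Grand total N = 1277.
Expected counts (row total × column total / N):
  Satisfied, Car: 552×329/1277 = 142.215
  Satisfied, Bus: 552×330/1277 = 142.647
  Satisfied, Rail: 552×245/1277 = 105.904
  Satisfied, Bike: 552×373/1277 = 161.234
  Neutral, Car: 233×329/1277 = 60.029
  Neutral, Bus: 233×330/1277 = 60.211
  Neutral, Rail: 233×245/1277 = 44.702
  Neutral, Bike: 233×373/1277 = 68.057
  Dissatisfied, Car: 492×329/1277 = 126.756
  Dissatisfied, Bus: 492×330/1277 = 127.142
  Dissatisfied, Rail: 492×245/1277 = 94.393
  Dissatisfied, Bike: 492×373/1277 = 143.709
Contributions (O − E)²/E:
  (100 − 142.215)²/142.215 = 12.5311
  (70 − 142.647)²/142.647 = 36.9975
  (175 − 105.904)²/105.904 = 45.0810
  (207 − 161.234)²/161.234 = 12.9906
  (71 − 60.029)²/60.029 = 2.0051
  (85 − 60.211)²/60.211 = 10.2057
  (36 − 44.702)²/44.702 = 1.6940
  (41 − 68.057)²/68.057 = 10.7569
  (158 − 126.756)²/126.756 = 7.7013
  (175 − 127.142)²/127.142 = 18.0144
  (34 − 94.393)²/94.393 = 38.6397
  (125 − 143.709)²/143.709 = 2.4357
χ² = 12.5311 + 36.9975 + 45.0810 + 12.9906 + 2.0051 + 10.2057 + 1.6940 + 10.7569 + 7.7013 + 18.0144 + 38.6397 + 2.4357 = 199.05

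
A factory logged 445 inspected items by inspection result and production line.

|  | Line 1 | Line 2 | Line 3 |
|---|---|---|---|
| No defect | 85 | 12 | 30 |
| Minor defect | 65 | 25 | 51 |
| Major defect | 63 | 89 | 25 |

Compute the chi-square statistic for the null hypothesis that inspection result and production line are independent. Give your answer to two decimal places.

Row totals: 127, 141, 177. Column totals: 213, 126, 106. Grand total N = 445.
Expected counts (row total × column total / N):
  No defect, Line 1: 127×213/445 = 60.789
  No defect, Line 2: 127×126/445 = 35.960
  No defect, Line 3: 127×106/445 = 30.252
  Minor defect, Line 1: 141×213/445 = 67.490
  Minor defect, Line 2: 141×126/445 = 39.924
  Minor defect, Line 3: 141×106/445 = 33.587
  Major defect, Line 1: 177×213/445 = 84.721
  Major defect, Line 2: 177×126/445 = 50.117
  Major defect, Line 3: 177×106/445 = 42.162
Contributions (O − E)²/E:
  (85 − 60.789)²/60.789 = 9.6427
  (12 − 35.960)²/35.960 = 15.9644
  (30 − 30.252)²/30.252 = 0.0021
  (65 − 67.490)²/67.490 = 0.0919
  (25 − 39.924)²/39.924 = 5.5787
  (51 − 33.587)²/33.587 = 9.0277
  (63 − 84.721)²/84.721 = 5.5689
  (89 − 50.117)²/50.117 = 30.1672
  (25 − 42.162)²/42.162 = 6.9858
χ² = 9.6427 + 15.9644 + 0.0021 + 0.0919 + 5.5787 + 9.0277 + 5.5689 + 30.1672 + 6.9858 = 83.03

83.03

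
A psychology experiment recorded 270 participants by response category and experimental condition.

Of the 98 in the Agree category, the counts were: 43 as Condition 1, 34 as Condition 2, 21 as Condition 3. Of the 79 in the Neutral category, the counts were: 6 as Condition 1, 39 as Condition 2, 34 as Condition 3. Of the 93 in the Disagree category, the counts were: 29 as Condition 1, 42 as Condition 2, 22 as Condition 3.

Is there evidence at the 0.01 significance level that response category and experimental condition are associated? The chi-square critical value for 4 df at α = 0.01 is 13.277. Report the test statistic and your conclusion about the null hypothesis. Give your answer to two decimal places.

Row totals: 98, 79, 93. Column totals: 78, 115, 77. Grand total N = 270.
Expected counts (row total × column total / N):
  Agree, Condition 1: 98×78/270 = 28.311
  Agree, Condition 2: 98×115/270 = 41.741
  Agree, Condition 3: 98×77/270 = 27.948
  Neutral, Condition 1: 79×78/270 = 22.822
  Neutral, Condition 2: 79×115/270 = 33.648
  Neutral, Condition 3: 79×77/270 = 22.530
  Disagree, Condition 1: 93×78/270 = 26.867
  Disagree, Condition 2: 93×115/270 = 39.611
  Disagree, Condition 3: 93×77/270 = 26.522
Contributions (O − E)²/E:
  (43 − 28.311)²/28.311 = 7.6213
  (34 − 41.741)²/41.741 = 1.4356
  (21 − 27.948)²/27.948 = 1.7273
  (6 − 22.822)²/22.822 = 12.3994
  (39 − 33.648)²/33.648 = 0.8513
  (34 − 22.530)²/22.530 = 5.8394
  (29 − 26.867)²/26.867 = 0.1693
  (42 − 39.611)²/39.611 = 0.1441
  (22 − 26.522)²/26.522 = 0.7710
χ² = 7.6213 + 1.4356 + 1.7273 + 12.3994 + 0.8513 + 5.8394 + 0.1693 + 0.1441 + 0.7710 = 30.96
df = (3−1)(3−1) = 4. Since 30.96 > 13.277, reject the null hypothesis of independence at α = 0.01.

30.96; reject H₀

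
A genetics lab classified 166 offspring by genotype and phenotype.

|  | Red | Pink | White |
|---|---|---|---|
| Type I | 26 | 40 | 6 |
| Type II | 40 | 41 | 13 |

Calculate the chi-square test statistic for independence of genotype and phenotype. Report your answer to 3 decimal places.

Row totals: 72, 94. Column totals: 66, 81, 19. Grand total N = 166.
Expected counts (row total × column total / N):
  Type I, Red: 72×66/166 = 28.6265
  Type I, Pink: 72×81/166 = 35.1325
  Type I, White: 72×19/166 = 8.2410
  Type II, Red: 94×66/166 = 37.3735
  Type II, Pink: 94×81/166 = 45.8675
  Type II, White: 94×19/166 = 10.7590
Contributions (O − E)²/E:
  (26 − 28.6265)²/28.6265 = 0.2410
  (40 − 35.1325)²/35.1325 = 0.6744
  (6 − 8.2410)²/8.2410 = 0.6094
  (40 − 37.3735)²/37.3735 = 0.1846
  (41 − 45.8675)²/45.8675 = 0.5165
  (13 − 10.7590)²/10.7590 = 0.4668
χ² = 0.2410 + 0.6744 + 0.6094 + 0.1846 + 0.5165 + 0.4668 = 2.693

2.693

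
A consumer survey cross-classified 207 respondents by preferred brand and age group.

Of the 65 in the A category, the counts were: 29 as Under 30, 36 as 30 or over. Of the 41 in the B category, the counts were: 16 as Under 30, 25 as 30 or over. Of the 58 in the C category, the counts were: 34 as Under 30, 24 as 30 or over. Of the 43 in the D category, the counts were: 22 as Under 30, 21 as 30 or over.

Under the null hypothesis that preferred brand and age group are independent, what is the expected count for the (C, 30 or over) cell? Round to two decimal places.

29.70

Row total (C) = 58; column total (30 or over) = 106; grand total N = 207.
Expected count = (row total × column total) / N = 58 × 106 / 207 = 29.70.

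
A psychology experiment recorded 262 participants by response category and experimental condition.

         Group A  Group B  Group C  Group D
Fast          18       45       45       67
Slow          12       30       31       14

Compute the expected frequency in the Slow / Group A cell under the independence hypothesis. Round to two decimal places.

Row total (Slow) = 87; column total (Group A) = 30; grand total N = 262.
Expected count = (row total × column total) / N = 87 × 30 / 262 = 9.96.

9.96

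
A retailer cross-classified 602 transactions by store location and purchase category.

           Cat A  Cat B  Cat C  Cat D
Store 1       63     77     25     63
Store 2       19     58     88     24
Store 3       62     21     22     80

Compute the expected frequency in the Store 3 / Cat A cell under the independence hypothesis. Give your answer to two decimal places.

44.25

Row total (Store 3) = 185; column total (Cat A) = 144; grand total N = 602.
Expected count = (row total × column total) / N = 185 × 144 / 602 = 44.25.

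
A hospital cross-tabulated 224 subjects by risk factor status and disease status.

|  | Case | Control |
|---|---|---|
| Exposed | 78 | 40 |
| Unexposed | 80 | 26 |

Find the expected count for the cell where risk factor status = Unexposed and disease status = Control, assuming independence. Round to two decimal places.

31.23

Row total (Unexposed) = 106; column total (Control) = 66; grand total N = 224.
Expected count = (row total × column total) / N = 106 × 66 / 224 = 31.23.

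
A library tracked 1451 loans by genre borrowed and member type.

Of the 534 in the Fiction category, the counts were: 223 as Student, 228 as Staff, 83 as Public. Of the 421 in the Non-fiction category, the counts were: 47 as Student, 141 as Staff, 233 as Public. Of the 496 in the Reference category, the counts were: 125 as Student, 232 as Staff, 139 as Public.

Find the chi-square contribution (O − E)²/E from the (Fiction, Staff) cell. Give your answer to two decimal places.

Row total (Fiction) = 534; column total (Staff) = 601; N = 1451.
Expected count E = 534 × 601 / 1451 = 221.181.
Contribution = (O − E)²/E = (228 − 221.181)² / 221.181 = 0.21.

0.21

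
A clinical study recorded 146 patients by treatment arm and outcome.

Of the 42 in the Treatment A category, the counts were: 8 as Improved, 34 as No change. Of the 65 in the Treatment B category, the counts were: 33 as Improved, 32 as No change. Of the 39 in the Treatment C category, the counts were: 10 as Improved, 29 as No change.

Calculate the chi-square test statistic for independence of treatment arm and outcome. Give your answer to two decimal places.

13.32

Row totals: 42, 65, 39. Column totals: 51, 95. Grand total N = 146.
Expected counts (row total × column total / N):
  Treatment A, Improved: 42×51/146 = 14.671
  Treatment A, No change: 42×95/146 = 27.329
  Treatment B, Improved: 65×51/146 = 22.705
  Treatment B, No change: 65×95/146 = 42.295
  Treatment C, Improved: 39×51/146 = 13.623
  Treatment C, No change: 39×95/146 = 25.377
Contributions (O − E)²/E:
  (8 − 14.671)²/14.671 = 3.0333
  (34 − 27.329)²/27.329 = 1.6284
  (33 − 22.705)²/22.705 = 4.6680
  (32 − 42.295)²/42.295 = 2.5059
  (10 − 13.623)²/13.623 = 0.9635
  (29 − 25.377)²/25.377 = 0.5172
χ² = 3.0333 + 1.6284 + 4.6680 + 2.5059 + 0.9635 + 0.5172 = 13.32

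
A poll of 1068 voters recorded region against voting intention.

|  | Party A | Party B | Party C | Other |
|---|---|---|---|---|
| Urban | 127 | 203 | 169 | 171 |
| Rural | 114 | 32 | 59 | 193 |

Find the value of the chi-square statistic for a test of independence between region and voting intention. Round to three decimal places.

Row totals: 670, 398. Column totals: 241, 235, 228, 364. Grand total N = 1068.
Expected counts (row total × column total / N):
  Urban, Party A: 670×241/1068 = 151.18914
  Urban, Party B: 670×235/1068 = 147.42509
  Urban, Party C: 670×228/1068 = 143.03371
  Urban, Other: 670×364/1068 = 228.35206
  Rural, Party A: 398×241/1068 = 89.81086
  Rural, Party B: 398×235/1068 = 87.57491
  Rural, Party C: 398×228/1068 = 84.96629
  Rural, Other: 398×364/1068 = 135.64794
Contributions (O − E)²/E:
  (127 − 151.18914)²/151.18914 = 3.8701
  (203 − 147.42509)²/147.42509 = 20.9501
  (169 − 143.03371)²/143.03371 = 4.7139
  (171 − 228.35206)²/228.35206 = 14.4043
  (114 − 89.81086)²/89.81086 = 6.5150
  (32 − 87.57491)²/87.57491 = 35.2678
  (59 − 84.96629)²/84.96629 = 7.9355
  (193 − 135.64794)²/135.64794 = 24.2485
χ² = 3.8701 + 20.9501 + 4.7139 + 14.4043 + 6.5150 + 35.2678 + 7.9355 + 24.2485 = 117.905

117.905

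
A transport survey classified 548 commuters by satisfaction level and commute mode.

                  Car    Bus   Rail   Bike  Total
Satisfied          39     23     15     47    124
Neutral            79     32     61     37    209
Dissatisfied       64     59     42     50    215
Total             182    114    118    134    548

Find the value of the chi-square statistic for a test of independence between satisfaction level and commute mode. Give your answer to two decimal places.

Grand total N = 548.
Expected counts (row total × column total / N):
  Satisfied, Car: 124×182/548 = 41.182
  Satisfied, Bus: 124×114/548 = 25.796
  Satisfied, Rail: 124×118/548 = 26.701
  Satisfied, Bike: 124×134/548 = 30.321
  Neutral, Car: 209×182/548 = 69.412
  Neutral, Bus: 209×114/548 = 43.478
  Neutral, Rail: 209×118/548 = 45.004
  Neutral, Bike: 209×134/548 = 51.106
  Dissatisfied, Car: 215×182/548 = 71.405
  Dissatisfied, Bus: 215×114/548 = 44.726
  Dissatisfied, Rail: 215×118/548 = 46.296
  Dissatisfied, Bike: 215×134/548 = 52.573
Contributions (O − E)²/E:
  (39 − 41.182)²/41.182 = 0.1156
  (23 − 25.796)²/25.796 = 0.3031
  (15 − 26.701)²/26.701 = 5.1277
  (47 − 30.321)²/30.321 = 9.1748
  (79 − 69.412)²/69.412 = 1.3244
  (32 − 43.478)²/43.478 = 3.0301
  (61 − 45.004)²/45.004 = 5.6855
  (37 − 51.106)²/51.106 = 3.8935
  (64 − 71.405)²/71.405 = 0.7679
  (59 − 44.726)²/44.726 = 4.5555
  (42 − 46.296)²/46.296 = 0.3986
  (50 − 52.573)²/52.573 = 0.1259
χ² = 0.1156 + 0.3031 + 5.1277 + 9.1748 + 1.3244 + 3.0301 + 5.6855 + 3.8935 + 0.7679 + 4.5555 + 0.3986 + 0.1259 = 34.50

34.50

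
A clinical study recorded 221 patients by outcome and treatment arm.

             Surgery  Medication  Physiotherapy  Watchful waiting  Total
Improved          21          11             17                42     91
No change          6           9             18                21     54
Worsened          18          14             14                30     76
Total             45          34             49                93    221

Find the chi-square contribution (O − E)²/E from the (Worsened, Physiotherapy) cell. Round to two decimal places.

0.48

Row total (Worsened) = 76; column total (Physiotherapy) = 49; N = 221.
Expected count E = 76 × 49 / 221 = 16.851.
Contribution = (O − E)²/E = (14 − 16.851)² / 16.851 = 0.48.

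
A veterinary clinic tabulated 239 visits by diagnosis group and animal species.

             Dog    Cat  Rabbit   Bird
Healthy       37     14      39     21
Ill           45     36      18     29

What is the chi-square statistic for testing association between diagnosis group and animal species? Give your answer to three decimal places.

18.361

Row totals: 111, 128. Column totals: 82, 50, 57, 50. Grand total N = 239.
Expected counts (row total × column total / N):
  Healthy, Dog: 111×82/239 = 38.0837
  Healthy, Cat: 111×50/239 = 23.2218
  Healthy, Rabbit: 111×57/239 = 26.4728
  Healthy, Bird: 111×50/239 = 23.2218
  Ill, Dog: 128×82/239 = 43.9163
  Ill, Cat: 128×50/239 = 26.7782
  Ill, Rabbit: 128×57/239 = 30.5272
  Ill, Bird: 128×50/239 = 26.7782
Contributions (O − E)²/E:
  (37 − 38.0837)²/38.0837 = 0.0308
  (14 − 23.2218)²/23.2218 = 3.6621
  (39 − 26.4728)²/26.4728 = 5.9280
  (21 − 23.2218)²/23.2218 = 0.2126
  (45 − 43.9163)²/43.9163 = 0.0267
  (36 − 26.7782)²/26.7782 = 3.1758
  (18 − 30.5272)²/30.5272 = 5.1407
  (29 − 26.7782)²/26.7782 = 0.1843
χ² = 0.0308 + 3.6621 + 5.9280 + 0.2126 + 0.0267 + 3.1758 + 5.1407 + 0.1843 = 18.361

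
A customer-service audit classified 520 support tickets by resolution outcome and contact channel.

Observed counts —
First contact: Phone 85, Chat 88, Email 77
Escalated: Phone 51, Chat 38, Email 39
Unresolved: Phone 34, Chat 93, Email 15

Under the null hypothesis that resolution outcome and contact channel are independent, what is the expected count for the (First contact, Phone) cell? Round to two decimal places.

Row total (First contact) = 250; column total (Phone) = 170; grand total N = 520.
Expected count = (row total × column total) / N = 250 × 170 / 520 = 81.73.

81.73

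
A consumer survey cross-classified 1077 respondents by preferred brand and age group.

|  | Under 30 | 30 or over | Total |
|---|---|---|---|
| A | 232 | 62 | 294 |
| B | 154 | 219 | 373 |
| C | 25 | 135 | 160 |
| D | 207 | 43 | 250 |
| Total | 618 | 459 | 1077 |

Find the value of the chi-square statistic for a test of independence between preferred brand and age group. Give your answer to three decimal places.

Grand total N = 1077.
Expected counts (row total × column total / N):
  A, Under 30: 294×618/1077 = 168.701950
  A, 30 or over: 294×459/1077 = 125.298050
  B, Under 30: 373×618/1077 = 214.033426
  B, 30 or over: 373×459/1077 = 158.966574
  C, Under 30: 160×618/1077 = 91.810585
  C, 30 or over: 160×459/1077 = 68.189415
  D, Under 30: 250×618/1077 = 143.454039
  D, 30 or over: 250×459/1077 = 106.545961
Contributions (O − E)²/E:
  (232 − 168.701950)²/168.701950 = 23.7498
  (62 − 125.298050)²/125.298050 = 31.9769
  (154 − 214.033426)²/214.033426 = 16.8385
  (219 − 158.966574)²/158.966574 = 22.6715
  (25 − 91.810585)²/91.810585 = 48.6181
  (135 − 68.189415)²/68.189415 = 65.4596
  (207 − 143.454039)²/143.454039 = 28.1490
  (43 − 106.545961)²/106.545961 = 37.9000
χ² = 23.7498 + 31.9769 + 16.8385 + 22.6715 + 48.6181 + 65.4596 + 28.1490 + 37.9000 = 275.363

275.363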